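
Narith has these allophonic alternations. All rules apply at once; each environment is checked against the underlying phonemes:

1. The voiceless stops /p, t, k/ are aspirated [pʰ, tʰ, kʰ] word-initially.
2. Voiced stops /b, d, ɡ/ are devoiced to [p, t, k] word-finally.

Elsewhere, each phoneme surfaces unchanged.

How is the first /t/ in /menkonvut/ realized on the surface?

[t]

/t/ — word-final; rule 1 does not apply here → [t].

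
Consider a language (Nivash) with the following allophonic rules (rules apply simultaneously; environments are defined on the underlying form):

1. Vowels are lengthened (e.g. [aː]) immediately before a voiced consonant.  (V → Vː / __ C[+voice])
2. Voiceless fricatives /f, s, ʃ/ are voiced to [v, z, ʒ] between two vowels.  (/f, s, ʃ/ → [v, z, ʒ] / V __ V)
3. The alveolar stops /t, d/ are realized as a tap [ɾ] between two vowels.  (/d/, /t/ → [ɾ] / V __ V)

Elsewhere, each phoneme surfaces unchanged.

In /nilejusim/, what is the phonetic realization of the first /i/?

[iː]

/i/ meets the environment for rule 1 (before a voiced consonant) → [iː].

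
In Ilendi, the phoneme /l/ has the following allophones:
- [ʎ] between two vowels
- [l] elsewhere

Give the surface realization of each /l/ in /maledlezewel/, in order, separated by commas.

[ʎ], [l], [l]

Occurrence 1 (position 3): between two vowels → [ʎ].
Occurrence 2 (position 6): no conditioning environment matches → elsewhere allophone [l].
Occurrence 3 (position 12): no conditioning environment matches → elsewhere allophone [l].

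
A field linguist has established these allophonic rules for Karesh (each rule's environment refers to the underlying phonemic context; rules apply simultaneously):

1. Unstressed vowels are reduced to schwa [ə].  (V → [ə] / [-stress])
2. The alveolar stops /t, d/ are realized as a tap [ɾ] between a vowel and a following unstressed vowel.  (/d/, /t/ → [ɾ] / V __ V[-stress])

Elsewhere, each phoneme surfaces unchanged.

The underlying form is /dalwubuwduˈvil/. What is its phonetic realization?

/d/ (word-initial) is in the target of rule 2 but the environment (between a vowel and a following unstressed vowel) is not met → [d].
/a/ meets the environment for rule 1 (in an unstressed syllable) → [ə].
/l/ — not in any rule's target class → [l].
/w/ (between /l/ and /u/): no rule targets it → [w].
/u/ (between /w/ and /b/) occurs in an unstressed syllable → [ə] by rule 1.
/b/ stays [b].
Rule 1 applies to /u/ (between /b/ and /w/: in an unstressed syllable) → [ə].
/w/ — not in any rule's target class → [w].
/d/ (between /w/ and /u/): rule 2 targets it, but not between a vowel and a following unstressed vowel → unchanged [d].
/u/ (between /d/ and /v/): in an unstressed syllable, so rule 1 applies → [ə].
/v/ — not in any rule's target class → [v].
/i/ (between /v/ and /l/): rule 1 targets it, but not in an unstressed syllable → unchanged [i].
/l/ — not in any rule's target class → [l].

[dəlwəbəwdəˈvil]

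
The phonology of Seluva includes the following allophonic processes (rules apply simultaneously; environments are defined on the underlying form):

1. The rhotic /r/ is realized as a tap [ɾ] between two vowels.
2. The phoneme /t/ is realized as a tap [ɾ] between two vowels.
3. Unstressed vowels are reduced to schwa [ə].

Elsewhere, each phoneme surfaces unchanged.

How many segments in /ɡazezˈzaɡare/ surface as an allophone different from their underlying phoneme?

Segments that undergo a rule: /a/ → [ə] (rule 3); /e/ → [ə] (rule 3); /a/ → [ə] (rule 3); /r/ → [ɾ] (rule 1); /e/ → [ə] (rule 3).
All other segments surface unchanged.

5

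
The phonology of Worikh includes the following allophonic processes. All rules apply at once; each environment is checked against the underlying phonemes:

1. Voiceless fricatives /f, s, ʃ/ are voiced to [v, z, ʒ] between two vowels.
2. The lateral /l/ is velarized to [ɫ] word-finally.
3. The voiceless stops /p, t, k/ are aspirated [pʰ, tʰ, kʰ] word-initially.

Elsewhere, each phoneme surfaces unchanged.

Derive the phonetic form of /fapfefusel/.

[fapfevuzeɫ]

/f/ (word-initial) is in the target of rule 1 but the environment (between two vowels) is not met → [f].
/a/ (between /f/ and /p/) is unaffected → [a].
/p/ (between /a/ and /f/): rule 3 targets it, but not word-initially → unchanged [p].
/f/ (between /p/ and /e/) fails the environment for rule 1, so it stays [f].
/e/ stays [e].
/f/ meets the environment for rule 1 (between two vowels) → [v].
/u/ (between /f/ and /s/) is unaffected → [u].
/s/ meets the environment for rule 1 (between two vowels) → [z].
/e/ stays [e].
/l/ (word-final): word-finally, so rule 2 applies → [ɫ].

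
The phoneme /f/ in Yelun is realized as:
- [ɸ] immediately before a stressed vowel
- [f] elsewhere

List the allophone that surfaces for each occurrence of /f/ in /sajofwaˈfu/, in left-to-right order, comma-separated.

Occurrence 1 (position 5): no conditioning environment matches → elsewhere allophone [f].
Occurrence 2 (position 8): immediately before a stressed vowel → [ɸ].

[f], [ɸ]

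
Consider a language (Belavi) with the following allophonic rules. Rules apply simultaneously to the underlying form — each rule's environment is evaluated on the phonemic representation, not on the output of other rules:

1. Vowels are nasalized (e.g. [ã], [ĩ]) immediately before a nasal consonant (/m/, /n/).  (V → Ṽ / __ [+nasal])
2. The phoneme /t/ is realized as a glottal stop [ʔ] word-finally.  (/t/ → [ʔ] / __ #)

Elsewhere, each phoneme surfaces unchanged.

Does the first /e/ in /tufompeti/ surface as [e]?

/e/ (between /p/ and /t/) fails the environment for rule 1, so it stays [e].
The actual realization is [e], which matches [e].

Yes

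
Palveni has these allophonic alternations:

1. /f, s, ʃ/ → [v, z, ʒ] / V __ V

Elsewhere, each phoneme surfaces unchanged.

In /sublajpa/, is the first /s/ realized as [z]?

No

/s/ (word-initial) fails the environment for rule 1, so it stays [s].
The actual realization is [s], not [z].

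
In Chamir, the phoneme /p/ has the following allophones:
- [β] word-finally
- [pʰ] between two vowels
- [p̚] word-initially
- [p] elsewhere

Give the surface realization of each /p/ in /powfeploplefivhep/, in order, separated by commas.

[p̚], [p], [p], [β]

Occurrence 1 (position 1): word-initially → [p̚].
Occurrence 2 (position 6): no conditioning environment matches → elsewhere allophone [p].
Occurrence 3 (position 9): no conditioning environment matches → elsewhere allophone [p].
Occurrence 4 (position 17): word-finally → [β].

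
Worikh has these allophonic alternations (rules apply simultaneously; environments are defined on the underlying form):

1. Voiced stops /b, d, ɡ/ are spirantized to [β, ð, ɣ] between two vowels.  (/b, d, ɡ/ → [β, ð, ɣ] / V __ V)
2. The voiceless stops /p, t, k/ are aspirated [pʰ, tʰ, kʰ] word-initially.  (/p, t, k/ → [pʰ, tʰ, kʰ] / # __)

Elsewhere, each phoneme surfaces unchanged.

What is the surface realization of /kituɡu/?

[kʰituɣu]

/k/ meets the environment for rule 2 (word-initially) → [kʰ].
/t/ (between /i/ and /u/) is in the target of rule 2 but the environment (word-initially) is not met → [t].
Rule 1 applies to /ɡ/ (between /u/ and /u/: between two vowels) → [ɣ].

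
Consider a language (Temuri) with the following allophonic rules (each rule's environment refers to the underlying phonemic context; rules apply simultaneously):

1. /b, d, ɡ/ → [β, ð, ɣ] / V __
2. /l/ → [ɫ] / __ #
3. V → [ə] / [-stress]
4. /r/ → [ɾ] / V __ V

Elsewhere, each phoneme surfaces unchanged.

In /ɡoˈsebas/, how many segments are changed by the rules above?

3

Segments that undergo a rule: /o/ → [ə] (rule 3); /b/ → [β] (rule 1); /a/ → [ə] (rule 3).
All other segments surface unchanged.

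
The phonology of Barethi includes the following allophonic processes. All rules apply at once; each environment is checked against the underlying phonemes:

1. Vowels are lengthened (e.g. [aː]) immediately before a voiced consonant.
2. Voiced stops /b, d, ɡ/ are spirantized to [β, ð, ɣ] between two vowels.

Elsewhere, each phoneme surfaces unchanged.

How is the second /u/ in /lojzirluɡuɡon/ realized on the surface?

/u/ (between /ɡ/ and /ɡ/): before a voiced consonant, so rule 1 applies → [uː].

[uː]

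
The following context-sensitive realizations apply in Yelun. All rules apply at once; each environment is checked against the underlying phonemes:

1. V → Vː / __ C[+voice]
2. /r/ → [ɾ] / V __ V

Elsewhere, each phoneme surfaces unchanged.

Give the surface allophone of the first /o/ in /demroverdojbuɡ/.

[oː]

/o/ (between /r/ and /v/): before a voiced consonant, so rule 1 applies → [oː].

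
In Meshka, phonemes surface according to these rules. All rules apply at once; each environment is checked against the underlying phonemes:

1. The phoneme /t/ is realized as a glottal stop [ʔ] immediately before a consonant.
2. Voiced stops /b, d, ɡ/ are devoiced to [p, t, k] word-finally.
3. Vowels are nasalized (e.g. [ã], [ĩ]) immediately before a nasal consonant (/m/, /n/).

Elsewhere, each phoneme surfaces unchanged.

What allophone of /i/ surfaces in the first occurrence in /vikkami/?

/i/ (between /v/ and /k/): rule 3 targets it, but not before a nasal consonant → unchanged [i].

[i]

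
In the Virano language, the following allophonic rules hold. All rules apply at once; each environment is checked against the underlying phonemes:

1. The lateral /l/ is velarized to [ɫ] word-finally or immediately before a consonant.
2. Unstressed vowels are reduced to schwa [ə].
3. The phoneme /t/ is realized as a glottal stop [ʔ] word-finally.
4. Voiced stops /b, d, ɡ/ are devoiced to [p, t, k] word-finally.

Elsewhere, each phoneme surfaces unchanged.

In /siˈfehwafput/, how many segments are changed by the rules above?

4

Segments that undergo a rule: /i/ → [ə] (rule 2); /a/ → [ə] (rule 2); /u/ → [ə] (rule 2); /t/ → [ʔ] (rule 3).
All other segments surface unchanged.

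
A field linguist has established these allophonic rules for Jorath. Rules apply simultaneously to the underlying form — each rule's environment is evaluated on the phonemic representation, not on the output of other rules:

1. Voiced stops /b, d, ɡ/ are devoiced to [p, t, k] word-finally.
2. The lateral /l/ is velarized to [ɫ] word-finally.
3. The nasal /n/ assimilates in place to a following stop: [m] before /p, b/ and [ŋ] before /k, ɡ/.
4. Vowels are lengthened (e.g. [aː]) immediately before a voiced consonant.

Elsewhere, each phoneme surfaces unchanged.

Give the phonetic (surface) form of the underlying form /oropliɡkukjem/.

Rule 4 applies to /o/ (word-initial: before a voiced consonant) → [oː].
/r/ (between /o/ and /o/) is unaffected → [r].
/o/ — between /r/ and /p/; rule 4 does not apply here → [o].
/p/ — not in any rule's target class → [p].
/l/ — between /p/ and /i/; rule 2 does not apply here → [l].
/i/ — between /l/ and /ɡ/, before a voiced consonant — surfaces as [iː] (rule 4).
/ɡ/ — between /i/ and /k/; rule 1 does not apply here → [ɡ].
/k/ — not in any rule's target class → [k].
/u/ (between /k/ and /k/): rule 4 targets it, but not before a voiced consonant → unchanged [u].
/k/ (between /u/ and /j/): no rule targets it → [k].
/j/ — not in any rule's target class → [j].
/e/ meets the environment for rule 4 (before a voiced consonant) → [eː].
/m/ stays [m].

[oːropliːɡkukjeːm]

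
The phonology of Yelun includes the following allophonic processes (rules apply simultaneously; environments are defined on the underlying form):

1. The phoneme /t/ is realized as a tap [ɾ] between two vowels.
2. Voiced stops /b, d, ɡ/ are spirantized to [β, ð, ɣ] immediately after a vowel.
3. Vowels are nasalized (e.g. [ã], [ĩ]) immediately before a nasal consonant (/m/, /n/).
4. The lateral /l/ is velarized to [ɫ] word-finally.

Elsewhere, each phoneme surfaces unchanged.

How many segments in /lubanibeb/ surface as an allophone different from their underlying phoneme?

4

Segments that undergo a rule: /b/ → [β] (rule 2); /a/ → [ã] (rule 3); /b/ → [β] (rule 2); /b/ → [β] (rule 2).
All other segments surface unchanged.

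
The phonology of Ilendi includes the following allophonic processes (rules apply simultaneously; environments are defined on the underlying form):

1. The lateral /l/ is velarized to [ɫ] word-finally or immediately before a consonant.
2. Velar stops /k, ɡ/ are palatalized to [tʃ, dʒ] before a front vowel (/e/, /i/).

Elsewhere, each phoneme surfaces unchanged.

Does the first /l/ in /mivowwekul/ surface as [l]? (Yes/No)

Rule 1 applies to /l/ (word-final: word-finally or immediately before a consonant) → [ɫ].
The actual realization is [ɫ], not [l].

No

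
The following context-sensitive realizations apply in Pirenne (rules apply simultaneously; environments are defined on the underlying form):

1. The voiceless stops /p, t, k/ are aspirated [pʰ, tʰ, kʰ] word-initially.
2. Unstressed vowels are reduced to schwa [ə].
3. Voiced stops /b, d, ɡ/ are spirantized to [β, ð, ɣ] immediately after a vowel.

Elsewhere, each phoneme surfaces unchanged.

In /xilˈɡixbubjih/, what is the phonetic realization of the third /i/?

[ə]

/i/ (between /j/ and /h/): in an unstressed syllable, so rule 2 applies → [ə].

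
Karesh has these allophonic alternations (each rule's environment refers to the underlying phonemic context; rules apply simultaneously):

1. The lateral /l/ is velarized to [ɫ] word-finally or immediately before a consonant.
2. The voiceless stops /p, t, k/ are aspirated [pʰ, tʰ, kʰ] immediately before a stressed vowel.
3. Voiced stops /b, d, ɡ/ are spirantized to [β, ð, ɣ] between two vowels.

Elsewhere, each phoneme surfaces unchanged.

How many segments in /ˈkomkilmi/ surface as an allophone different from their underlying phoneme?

Segments that undergo a rule: /k/ → [kʰ] (rule 2); /l/ → [ɫ] (rule 1).
All other segments surface unchanged.

2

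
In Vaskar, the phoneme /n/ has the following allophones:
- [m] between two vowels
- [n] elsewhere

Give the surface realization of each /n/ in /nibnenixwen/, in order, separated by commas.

[n], [n], [m], [n]

Occurrence 1 (position 1): no conditioning environment matches → elsewhere allophone [n].
Occurrence 2 (position 4): no conditioning environment matches → elsewhere allophone [n].
Occurrence 3 (position 6): between two vowels → [m].
Occurrence 4 (position 11): no conditioning environment matches → elsewhere allophone [n].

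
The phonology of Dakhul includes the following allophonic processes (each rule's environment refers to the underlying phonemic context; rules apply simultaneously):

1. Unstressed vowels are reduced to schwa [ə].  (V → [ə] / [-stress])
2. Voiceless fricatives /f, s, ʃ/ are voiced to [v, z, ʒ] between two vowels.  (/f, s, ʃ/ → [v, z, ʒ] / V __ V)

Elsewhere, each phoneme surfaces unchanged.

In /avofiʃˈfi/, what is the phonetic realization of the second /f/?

/f/ — between /ʃ/ and /i/; rule 2 does not apply here → [f].

[f]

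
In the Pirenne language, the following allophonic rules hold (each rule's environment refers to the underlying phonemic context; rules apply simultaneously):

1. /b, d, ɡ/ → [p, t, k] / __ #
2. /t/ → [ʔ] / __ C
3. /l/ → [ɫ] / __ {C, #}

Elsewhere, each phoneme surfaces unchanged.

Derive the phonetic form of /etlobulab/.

/t/ (between /e/ and /l/): immediately before a consonant, so rule 2 applies → [ʔ].
/l/ (between /t/ and /o/) fails the environment for rule 3, so it stays [l].
/b/ (between /o/ and /u/): rule 1 targets it, but not word-finally → unchanged [b].
/l/ (between /u/ and /a/) fails the environment for rule 3, so it stays [l].
/b/ (word-final) occurs word-finally → [p] by rule 1.

[eʔlobulap]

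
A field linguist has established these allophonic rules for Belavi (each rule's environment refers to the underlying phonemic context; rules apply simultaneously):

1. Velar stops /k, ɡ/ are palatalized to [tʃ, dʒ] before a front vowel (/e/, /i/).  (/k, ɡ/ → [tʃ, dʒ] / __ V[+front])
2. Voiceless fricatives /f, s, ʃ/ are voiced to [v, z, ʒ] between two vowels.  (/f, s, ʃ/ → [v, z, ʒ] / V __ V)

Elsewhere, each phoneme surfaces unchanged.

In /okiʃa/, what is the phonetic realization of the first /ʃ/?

/ʃ/ (between /i/ and /a/): between two vowels, so rule 2 applies → [ʒ].

[ʒ]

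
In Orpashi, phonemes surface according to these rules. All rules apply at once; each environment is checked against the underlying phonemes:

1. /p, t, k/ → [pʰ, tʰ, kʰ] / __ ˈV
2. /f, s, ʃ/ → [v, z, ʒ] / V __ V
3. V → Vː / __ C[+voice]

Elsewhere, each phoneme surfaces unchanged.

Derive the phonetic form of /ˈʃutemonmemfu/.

[ˈʃuteːmoːnmeːmfu]

/ʃ/ (word-initial) is in the target of rule 2 but the environment (between two vowels) is not met → [ʃ].
/u/ (between /ʃ/ and /t/) fails the environment for rule 3, so it stays [u].
/t/ (between /u/ and /e/): rule 1 targets it, but not immediately before a stressed vowel → unchanged [t].
Rule 3 applies to /e/ (between /t/ and /m/: before a voiced consonant) → [eː].
/m/ — not in any rule's target class → [m].
/o/ — between /m/ and /n/, before a voiced consonant — surfaces as [oː] (rule 3).
/n/ stays [n].
/m/ (between /n/ and /e/): no rule targets it → [m].
/e/ (between /m/ and /m/): before a voiced consonant, so rule 3 applies → [eː].
/m/ stays [m].
/f/ (between /m/ and /u/): rule 2 targets it, but not between two vowels → unchanged [f].
/u/ (word-final): rule 3 targets it, but not before a voiced consonant → unchanged [u].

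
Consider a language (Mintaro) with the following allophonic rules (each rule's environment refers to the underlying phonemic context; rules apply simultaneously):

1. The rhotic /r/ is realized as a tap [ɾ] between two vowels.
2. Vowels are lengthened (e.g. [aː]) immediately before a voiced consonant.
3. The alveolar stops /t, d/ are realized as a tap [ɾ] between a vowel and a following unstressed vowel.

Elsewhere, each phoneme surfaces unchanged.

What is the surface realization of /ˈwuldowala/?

/w/ stays [w].
/u/ meets the environment for rule 2 (before a voiced consonant) → [uː].
/l/ stays [l].
/d/ (between /l/ and /o/) fails the environment for rule 3, so it stays [d].
/o/ (between /d/ and /w/) occurs before a voiced consonant → [oː] by rule 2.
/w/ (between /o/ and /a/): no rule targets it → [w].
/a/ — between /w/ and /l/, before a voiced consonant — surfaces as [aː] (rule 2).
/l/ (between /a/ and /a/): no rule targets it → [l].
/a/ (word-final) fails the environment for rule 2, so it stays [a].

[ˈwuːldoːwaːla]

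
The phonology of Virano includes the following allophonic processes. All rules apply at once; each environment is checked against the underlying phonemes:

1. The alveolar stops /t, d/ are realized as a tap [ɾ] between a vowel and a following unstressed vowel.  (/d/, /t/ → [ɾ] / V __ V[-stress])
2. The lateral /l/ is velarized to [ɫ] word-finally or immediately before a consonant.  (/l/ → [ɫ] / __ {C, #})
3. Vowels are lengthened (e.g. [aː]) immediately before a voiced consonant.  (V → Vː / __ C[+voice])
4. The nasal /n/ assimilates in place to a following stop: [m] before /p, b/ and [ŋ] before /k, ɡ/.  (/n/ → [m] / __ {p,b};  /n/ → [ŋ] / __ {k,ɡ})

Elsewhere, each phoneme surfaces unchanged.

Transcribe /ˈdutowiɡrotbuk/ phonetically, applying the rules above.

[ˈduɾoːwiːɡrotbuk]

/d/ (word-initial) fails the environment for rule 1, so it stays [d].
/u/ (between /d/ and /t/) fails the environment for rule 3, so it stays [u].
Rule 1 applies to /t/ (between /u/ and /o/: between a vowel and a following unstressed vowel) → [ɾ].
/o/ (between /t/ and /w/) occurs before a voiced consonant → [oː] by rule 3.
/w/ (between /o/ and /i/) is unaffected → [w].
/i/ meets the environment for rule 3 (before a voiced consonant) → [iː].
/ɡ/ (between /i/ and /r/): no rule targets it → [ɡ].
/r/ (between /ɡ/ and /o/) is unaffected → [r].
/o/ (between /r/ and /t/) is in the target of rule 3 but the environment (before a voiced consonant) is not met → [o].
/t/ (between /o/ and /b/) is in the target of rule 1 but the environment (between a vowel and a following unstressed vowel) is not met → [t].
/b/ — not in any rule's target class → [b].
/u/ — between /b/ and /k/; rule 3 does not apply here → [u].
/k/ (word-final): no rule targets it → [k].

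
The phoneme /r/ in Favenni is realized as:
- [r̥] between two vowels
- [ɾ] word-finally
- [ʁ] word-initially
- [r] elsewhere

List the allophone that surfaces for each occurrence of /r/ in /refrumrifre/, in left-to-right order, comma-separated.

Occurrence 1 (position 1): word-initially → [ʁ].
Occurrence 2 (position 4): no conditioning environment matches → elsewhere allophone [r].
Occurrence 3 (position 7): no conditioning environment matches → elsewhere allophone [r].
Occurrence 4 (position 10): no conditioning environment matches → elsewhere allophone [r].

[ʁ], [r], [r], [r]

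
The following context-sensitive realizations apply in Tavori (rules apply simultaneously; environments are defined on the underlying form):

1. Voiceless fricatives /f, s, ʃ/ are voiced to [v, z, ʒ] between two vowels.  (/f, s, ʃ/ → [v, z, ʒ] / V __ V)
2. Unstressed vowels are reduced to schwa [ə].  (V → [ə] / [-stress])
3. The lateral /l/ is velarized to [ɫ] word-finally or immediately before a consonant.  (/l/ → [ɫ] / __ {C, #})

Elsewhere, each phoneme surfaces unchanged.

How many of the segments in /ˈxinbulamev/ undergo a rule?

Segments that undergo a rule: /u/ → [ə] (rule 2); /a/ → [ə] (rule 2); /e/ → [ə] (rule 2).
All other segments surface unchanged.

3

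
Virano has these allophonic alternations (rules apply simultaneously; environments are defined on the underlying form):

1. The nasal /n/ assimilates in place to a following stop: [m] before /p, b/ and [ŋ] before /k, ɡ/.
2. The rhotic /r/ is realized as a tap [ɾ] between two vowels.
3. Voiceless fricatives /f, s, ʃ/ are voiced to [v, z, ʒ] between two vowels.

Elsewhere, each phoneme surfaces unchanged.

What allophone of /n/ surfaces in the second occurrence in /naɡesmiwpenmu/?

[n]

/n/ (between /e/ and /m/) is in the target of rule 1 but the environment (before a labial or velar stop) is not met → [n].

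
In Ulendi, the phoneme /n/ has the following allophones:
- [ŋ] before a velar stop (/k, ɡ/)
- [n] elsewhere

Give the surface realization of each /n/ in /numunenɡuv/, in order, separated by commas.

Occurrence 1 (position 1): no conditioning environment matches → elsewhere allophone [n].
Occurrence 2 (position 5): no conditioning environment matches → elsewhere allophone [n].
Occurrence 3 (position 7): before a velar stop → [ŋ].

[n], [n], [ŋ]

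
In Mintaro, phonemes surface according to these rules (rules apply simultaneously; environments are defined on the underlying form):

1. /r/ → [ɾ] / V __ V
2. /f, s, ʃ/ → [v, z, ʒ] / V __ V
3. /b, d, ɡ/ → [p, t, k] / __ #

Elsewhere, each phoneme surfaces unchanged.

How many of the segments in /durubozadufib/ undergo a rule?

Segments that undergo a rule: /r/ → [ɾ] (rule 1); /f/ → [v] (rule 2); /b/ → [p] (rule 3).
All other segments surface unchanged.

3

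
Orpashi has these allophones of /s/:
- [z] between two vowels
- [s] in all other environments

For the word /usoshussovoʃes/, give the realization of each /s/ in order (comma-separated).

[z], [s], [s], [s], [s]

Occurrence 1 (position 2): between two vowels → [z].
Occurrence 2 (position 4): no conditioning environment matches → elsewhere allophone [s].
Occurrence 3 (position 7): no conditioning environment matches → elsewhere allophone [s].
Occurrence 4 (position 8): no conditioning environment matches → elsewhere allophone [s].
Occurrence 5 (position 14): no conditioning environment matches → elsewhere allophone [s].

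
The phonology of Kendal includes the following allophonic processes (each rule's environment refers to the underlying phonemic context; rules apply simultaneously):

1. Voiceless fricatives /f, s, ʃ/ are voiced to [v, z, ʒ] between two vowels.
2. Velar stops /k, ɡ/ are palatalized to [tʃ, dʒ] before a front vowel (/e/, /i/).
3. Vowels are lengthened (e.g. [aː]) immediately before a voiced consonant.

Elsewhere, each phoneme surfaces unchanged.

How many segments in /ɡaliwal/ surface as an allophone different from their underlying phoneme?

3

Segments that undergo a rule: /a/ → [aː] (rule 3); /i/ → [iː] (rule 3); /a/ → [aː] (rule 3).
All other segments surface unchanged.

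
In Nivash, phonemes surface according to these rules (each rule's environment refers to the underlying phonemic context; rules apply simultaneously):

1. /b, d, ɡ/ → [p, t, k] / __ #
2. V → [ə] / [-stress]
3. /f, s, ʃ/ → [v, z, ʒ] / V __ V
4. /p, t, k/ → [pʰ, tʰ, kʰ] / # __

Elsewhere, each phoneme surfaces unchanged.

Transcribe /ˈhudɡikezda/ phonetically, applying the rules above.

/h/ stays [h].
/u/ (between /h/ and /d/) is in the target of rule 2 but the environment (in an unstressed syllable) is not met → [u].
/d/ — between /u/ and /ɡ/; rule 1 does not apply here → [d].
/ɡ/ (between /d/ and /i/) is in the target of rule 1 but the environment (word-finally) is not met → [ɡ].
/i/ (between /ɡ/ and /k/): in an unstressed syllable, so rule 2 applies → [ə].
/k/ (between /i/ and /e/): rule 4 targets it, but not word-initially → unchanged [k].
/e/ meets the environment for rule 2 (in an unstressed syllable) → [ə].
/z/ (between /e/ and /d/) is unaffected → [z].
/d/ — between /z/ and /a/; rule 1 does not apply here → [d].
/a/ (word-final): in an unstressed syllable, so rule 2 applies → [ə].

[ˈhudɡəkəzdə]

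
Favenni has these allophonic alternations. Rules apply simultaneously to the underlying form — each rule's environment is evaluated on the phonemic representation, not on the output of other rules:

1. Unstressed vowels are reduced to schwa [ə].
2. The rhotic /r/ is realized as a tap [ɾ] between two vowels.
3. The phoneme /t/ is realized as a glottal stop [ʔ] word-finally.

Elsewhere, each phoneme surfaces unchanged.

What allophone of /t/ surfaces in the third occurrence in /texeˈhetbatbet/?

[t]

/t/ (between /a/ and /b/): rule 3 targets it, but not word-finally → unchanged [t].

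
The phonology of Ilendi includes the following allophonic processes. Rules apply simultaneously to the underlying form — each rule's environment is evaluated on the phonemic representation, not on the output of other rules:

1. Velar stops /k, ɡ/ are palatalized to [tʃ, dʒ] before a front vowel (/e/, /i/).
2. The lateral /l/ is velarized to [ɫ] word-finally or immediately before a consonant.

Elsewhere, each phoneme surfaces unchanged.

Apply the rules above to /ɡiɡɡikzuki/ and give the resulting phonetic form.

[dʒiɡdʒikzutʃi]

/ɡ/ meets the environment for rule 1 (before a front vowel) → [dʒ].
/ɡ/ (between /i/ and /ɡ/) is in the target of rule 1 but the environment (before a front vowel) is not met → [ɡ].
/ɡ/ meets the environment for rule 1 (before a front vowel) → [dʒ].
/k/ (between /i/ and /z/) is in the target of rule 1 but the environment (before a front vowel) is not met → [k].
/k/ (between /u/ and /i/) occurs before a front vowel → [tʃ] by rule 1.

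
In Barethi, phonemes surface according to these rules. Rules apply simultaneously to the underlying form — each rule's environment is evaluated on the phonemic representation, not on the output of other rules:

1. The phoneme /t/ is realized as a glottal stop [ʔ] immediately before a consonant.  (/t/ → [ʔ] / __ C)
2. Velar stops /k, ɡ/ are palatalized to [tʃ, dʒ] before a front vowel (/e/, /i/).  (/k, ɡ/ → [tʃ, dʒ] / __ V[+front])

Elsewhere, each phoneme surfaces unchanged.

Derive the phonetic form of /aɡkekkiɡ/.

[aɡtʃektʃiɡ]

/a/ — not in any rule's target class → [a].
/ɡ/ (between /a/ and /k/) fails the environment for rule 2, so it stays [ɡ].
/k/ (between /ɡ/ and /e/) occurs before a front vowel → [tʃ] by rule 2.
/e/ (between /k/ and /k/) is unaffected → [e].
/k/ (between /e/ and /k/) is in the target of rule 2 but the environment (before a front vowel) is not met → [k].
/k/ (between /k/ and /i/) occurs before a front vowel → [tʃ] by rule 2.
/i/ — not in any rule's target class → [i].
/ɡ/ (word-final) fails the environment for rule 2, so it stays [ɡ].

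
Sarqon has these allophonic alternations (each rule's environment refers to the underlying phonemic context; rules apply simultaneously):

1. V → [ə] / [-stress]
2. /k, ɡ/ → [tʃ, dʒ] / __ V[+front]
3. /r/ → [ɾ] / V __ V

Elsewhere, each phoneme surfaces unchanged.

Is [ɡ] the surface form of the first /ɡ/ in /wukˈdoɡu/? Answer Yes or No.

/ɡ/ (between /o/ and /u/): rule 2 targets it, but not before a front vowel → unchanged [ɡ].
The actual realization is [ɡ], which matches [ɡ].

Yes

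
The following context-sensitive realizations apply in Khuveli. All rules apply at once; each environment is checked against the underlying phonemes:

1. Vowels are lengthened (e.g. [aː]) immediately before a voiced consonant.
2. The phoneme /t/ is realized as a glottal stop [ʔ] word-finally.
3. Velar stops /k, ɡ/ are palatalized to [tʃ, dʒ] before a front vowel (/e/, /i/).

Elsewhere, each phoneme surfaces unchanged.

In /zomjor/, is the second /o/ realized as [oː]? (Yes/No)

Yes

/o/ — between /j/ and /r/, before a voiced consonant — surfaces as [oː] (rule 1).
The actual realization is [oː], which matches [oː].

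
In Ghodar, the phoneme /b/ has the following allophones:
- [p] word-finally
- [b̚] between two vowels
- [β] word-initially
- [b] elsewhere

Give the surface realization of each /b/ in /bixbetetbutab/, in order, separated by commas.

[β], [b], [b], [p]

Occurrence 1 (position 1): word-initially → [β].
Occurrence 2 (position 4): no conditioning environment matches → elsewhere allophone [b].
Occurrence 3 (position 9): no conditioning environment matches → elsewhere allophone [b].
Occurrence 4 (position 13): word-finally → [p].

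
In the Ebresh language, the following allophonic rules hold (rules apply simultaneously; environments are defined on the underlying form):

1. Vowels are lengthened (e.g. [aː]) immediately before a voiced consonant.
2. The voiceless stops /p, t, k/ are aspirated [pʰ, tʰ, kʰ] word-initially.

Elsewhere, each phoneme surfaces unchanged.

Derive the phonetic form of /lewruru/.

Rule 1 applies to /e/ (between /l/ and /w/: before a voiced consonant) → [eː].
Rule 1 applies to /u/ (between /r/ and /r/: before a voiced consonant) → [uː].
/u/ (word-final) fails the environment for rule 1, so it stays [u].

[leːwruːru]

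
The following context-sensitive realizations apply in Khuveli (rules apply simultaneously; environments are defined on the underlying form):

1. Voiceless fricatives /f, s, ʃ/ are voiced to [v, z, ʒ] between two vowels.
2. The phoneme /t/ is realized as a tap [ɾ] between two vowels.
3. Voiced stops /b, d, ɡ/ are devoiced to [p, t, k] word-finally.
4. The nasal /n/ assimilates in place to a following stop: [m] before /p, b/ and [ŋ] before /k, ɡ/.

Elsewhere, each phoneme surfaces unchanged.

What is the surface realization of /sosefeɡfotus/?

/s/ — word-initial; rule 1 does not apply here → [s].
/o/ (between /s/ and /s/) is unaffected → [o].
/s/ — between /o/ and /e/, between two vowels — surfaces as [z] (rule 1).
/e/ (between /s/ and /f/) is unaffected → [e].
/f/ meets the environment for rule 1 (between two vowels) → [v].
/e/ stays [e].
/ɡ/ (between /e/ and /f/): rule 3 targets it, but not word-finally → unchanged [ɡ].
/f/ — between /ɡ/ and /o/; rule 1 does not apply here → [f].
/o/ (between /f/ and /t/) is unaffected → [o].
/t/ — between /o/ and /u/, between two vowels — surfaces as [ɾ] (rule 2).
/u/ (between /t/ and /s/) is unaffected → [u].
/s/ (word-final) fails the environment for rule 1, so it stays [s].

[sozeveɡfoɾus]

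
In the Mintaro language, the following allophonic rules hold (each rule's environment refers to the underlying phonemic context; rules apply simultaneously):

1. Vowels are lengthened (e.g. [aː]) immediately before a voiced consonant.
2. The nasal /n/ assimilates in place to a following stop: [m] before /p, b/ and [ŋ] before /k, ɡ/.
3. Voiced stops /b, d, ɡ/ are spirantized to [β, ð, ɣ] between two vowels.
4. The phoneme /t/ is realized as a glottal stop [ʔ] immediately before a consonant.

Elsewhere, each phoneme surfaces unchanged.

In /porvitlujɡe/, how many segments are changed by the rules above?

3

Segments that undergo a rule: /o/ → [oː] (rule 1); /t/ → [ʔ] (rule 4); /u/ → [uː] (rule 1).
All other segments surface unchanged.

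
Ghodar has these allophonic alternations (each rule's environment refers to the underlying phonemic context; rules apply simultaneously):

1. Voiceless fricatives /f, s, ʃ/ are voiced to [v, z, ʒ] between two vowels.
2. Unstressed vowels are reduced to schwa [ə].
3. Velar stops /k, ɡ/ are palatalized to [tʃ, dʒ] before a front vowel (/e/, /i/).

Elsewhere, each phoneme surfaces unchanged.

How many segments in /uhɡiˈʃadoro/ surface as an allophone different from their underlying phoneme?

6

Segments that undergo a rule: /u/ → [ə] (rule 2); /ɡ/ → [dʒ] (rule 3); /i/ → [ə] (rule 2); /ʃ/ → [ʒ] (rule 1); /o/ → [ə] (rule 2); /o/ → [ə] (rule 2).
All other segments surface unchanged.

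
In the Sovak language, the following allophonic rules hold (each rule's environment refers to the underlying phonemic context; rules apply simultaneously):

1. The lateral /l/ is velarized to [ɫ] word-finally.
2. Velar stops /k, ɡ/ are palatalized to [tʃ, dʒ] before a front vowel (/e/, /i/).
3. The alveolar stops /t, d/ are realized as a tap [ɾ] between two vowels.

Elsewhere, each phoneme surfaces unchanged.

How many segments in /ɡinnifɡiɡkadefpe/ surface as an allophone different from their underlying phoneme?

3

Segments that undergo a rule: /ɡ/ → [dʒ] (rule 2); /ɡ/ → [dʒ] (rule 2); /d/ → [ɾ] (rule 3).
All other segments surface unchanged.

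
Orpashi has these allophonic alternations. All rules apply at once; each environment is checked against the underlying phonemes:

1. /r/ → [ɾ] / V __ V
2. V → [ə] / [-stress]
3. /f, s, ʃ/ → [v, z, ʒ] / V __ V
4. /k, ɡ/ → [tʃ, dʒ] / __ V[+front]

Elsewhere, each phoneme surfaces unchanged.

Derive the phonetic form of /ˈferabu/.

/f/ (word-initial): rule 3 targets it, but not between two vowels → unchanged [f].
/e/ (between /f/ and /r/) is in the target of rule 2 but the environment (in an unstressed syllable) is not met → [e].
/r/ meets the environment for rule 1 (between two vowels) → [ɾ].
/a/ — between /r/ and /b/, in an unstressed syllable — surfaces as [ə] (rule 2).
/u/ — word-final, in an unstressed syllable — surfaces as [ə] (rule 2).

[ˈfeɾəbə]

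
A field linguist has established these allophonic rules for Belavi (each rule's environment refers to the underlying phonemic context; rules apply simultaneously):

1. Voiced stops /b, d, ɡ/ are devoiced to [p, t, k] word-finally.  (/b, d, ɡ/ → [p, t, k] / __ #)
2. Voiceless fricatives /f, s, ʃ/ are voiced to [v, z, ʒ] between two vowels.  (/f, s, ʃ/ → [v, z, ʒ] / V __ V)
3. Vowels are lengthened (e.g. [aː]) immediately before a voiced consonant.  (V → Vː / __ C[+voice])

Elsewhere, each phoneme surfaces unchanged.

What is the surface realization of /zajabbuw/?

[zaːjaːbbuːw]

/z/ stays [z].
/a/ meets the environment for rule 3 (before a voiced consonant) → [aː].
/j/ (between /a/ and /a/): no rule targets it → [j].
/a/ — between /j/ and /b/, before a voiced consonant — surfaces as [aː] (rule 3).
/b/ (between /a/ and /b/) fails the environment for rule 1, so it stays [b].
/b/ (between /b/ and /u/) fails the environment for rule 1, so it stays [b].
/u/ (between /b/ and /w/) occurs before a voiced consonant → [uː] by rule 3.
/w/ (word-final) is unaffected → [w].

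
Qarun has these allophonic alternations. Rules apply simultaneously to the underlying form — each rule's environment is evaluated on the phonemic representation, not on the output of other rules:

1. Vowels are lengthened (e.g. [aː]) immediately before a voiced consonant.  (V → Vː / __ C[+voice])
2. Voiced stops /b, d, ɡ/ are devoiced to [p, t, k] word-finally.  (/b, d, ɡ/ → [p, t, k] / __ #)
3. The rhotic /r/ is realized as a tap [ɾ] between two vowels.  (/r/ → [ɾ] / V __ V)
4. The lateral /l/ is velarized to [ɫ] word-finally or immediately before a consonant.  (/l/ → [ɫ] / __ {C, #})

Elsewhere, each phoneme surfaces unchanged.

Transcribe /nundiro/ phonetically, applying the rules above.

/n/ stays [n].
/u/ (between /n/ and /n/) occurs before a voiced consonant → [uː] by rule 1.
/n/ — not in any rule's target class → [n].
/d/ (between /n/ and /i/): rule 2 targets it, but not word-finally → unchanged [d].
/i/ meets the environment for rule 1 (before a voiced consonant) → [iː].
/r/ (between /i/ and /o/): between two vowels, so rule 3 applies → [ɾ].
/o/ (word-final) fails the environment for rule 1, so it stays [o].

[nuːndiːɾo]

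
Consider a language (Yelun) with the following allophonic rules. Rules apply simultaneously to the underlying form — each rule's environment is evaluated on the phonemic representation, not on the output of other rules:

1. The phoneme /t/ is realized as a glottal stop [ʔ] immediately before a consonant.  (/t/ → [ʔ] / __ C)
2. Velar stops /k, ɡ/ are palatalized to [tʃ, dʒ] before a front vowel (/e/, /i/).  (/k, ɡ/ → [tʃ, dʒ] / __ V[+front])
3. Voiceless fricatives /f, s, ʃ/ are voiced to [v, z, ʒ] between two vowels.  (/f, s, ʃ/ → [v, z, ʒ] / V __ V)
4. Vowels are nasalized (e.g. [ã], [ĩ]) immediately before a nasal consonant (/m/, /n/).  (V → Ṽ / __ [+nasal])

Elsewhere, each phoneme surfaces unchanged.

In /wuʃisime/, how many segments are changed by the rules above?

3

Segments that undergo a rule: /ʃ/ → [ʒ] (rule 3); /s/ → [z] (rule 3); /i/ → [ĩ] (rule 4).
All other segments surface unchanged.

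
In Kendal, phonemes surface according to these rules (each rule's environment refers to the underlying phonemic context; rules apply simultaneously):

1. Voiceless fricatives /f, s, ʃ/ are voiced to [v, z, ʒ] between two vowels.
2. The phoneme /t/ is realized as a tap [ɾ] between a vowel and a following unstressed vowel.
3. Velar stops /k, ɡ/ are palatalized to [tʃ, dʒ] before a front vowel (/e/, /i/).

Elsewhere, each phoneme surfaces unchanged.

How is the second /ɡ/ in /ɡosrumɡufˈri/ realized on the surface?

[ɡ]

/ɡ/ (between /m/ and /u/) fails the environment for rule 3, so it stays [ɡ].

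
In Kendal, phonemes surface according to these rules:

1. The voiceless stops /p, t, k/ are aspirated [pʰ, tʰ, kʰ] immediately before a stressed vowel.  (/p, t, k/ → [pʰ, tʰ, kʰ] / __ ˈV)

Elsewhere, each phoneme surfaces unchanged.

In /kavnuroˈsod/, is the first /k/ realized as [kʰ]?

No

/k/ — word-initial; rule 1 does not apply here → [k].
The actual realization is [k], not [kʰ].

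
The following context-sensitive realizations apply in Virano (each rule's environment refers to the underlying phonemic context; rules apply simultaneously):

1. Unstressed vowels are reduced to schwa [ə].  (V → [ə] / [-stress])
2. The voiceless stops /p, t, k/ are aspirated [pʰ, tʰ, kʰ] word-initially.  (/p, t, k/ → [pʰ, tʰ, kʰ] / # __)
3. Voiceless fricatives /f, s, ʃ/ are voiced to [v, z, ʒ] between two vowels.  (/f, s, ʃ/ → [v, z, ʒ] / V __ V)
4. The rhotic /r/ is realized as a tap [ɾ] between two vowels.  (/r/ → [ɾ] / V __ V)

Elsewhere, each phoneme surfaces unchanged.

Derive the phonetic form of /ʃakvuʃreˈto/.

[ʃəkvəʃrəˈto]

/ʃ/ — word-initial; rule 3 does not apply here → [ʃ].
Rule 1 applies to /a/ (between /ʃ/ and /k/: in an unstressed syllable) → [ə].
/k/ — between /a/ and /v/; rule 2 does not apply here → [k].
/v/ stays [v].
/u/ — between /v/ and /ʃ/, in an unstressed syllable — surfaces as [ə] (rule 1).
/ʃ/ (between /u/ and /r/) is in the target of rule 3 but the environment (between two vowels) is not met → [ʃ].
/r/ (between /ʃ/ and /e/) is in the target of rule 4 but the environment (between two vowels) is not met → [r].
/e/ — between /r/ and /t/, in an unstressed syllable — surfaces as [ə] (rule 1).
/t/ — between /e/ and /o/; rule 2 does not apply here → [t].
/o/ — word-final; rule 1 does not apply here → [o].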